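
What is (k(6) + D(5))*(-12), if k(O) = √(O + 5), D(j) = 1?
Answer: -12 - 12*√11 ≈ -51.799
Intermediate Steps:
k(O) = √(5 + O)
(k(6) + D(5))*(-12) = (√(5 + 6) + 1)*(-12) = (√11 + 1)*(-12) = (1 + √11)*(-12) = -12 - 12*√11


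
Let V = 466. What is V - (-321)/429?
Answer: 66745/143 ≈ 466.75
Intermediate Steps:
V - (-321)/429 = 466 - (-321)/429 = 466 - 1*(-107/143) = 466 + 107/143 = 66745/143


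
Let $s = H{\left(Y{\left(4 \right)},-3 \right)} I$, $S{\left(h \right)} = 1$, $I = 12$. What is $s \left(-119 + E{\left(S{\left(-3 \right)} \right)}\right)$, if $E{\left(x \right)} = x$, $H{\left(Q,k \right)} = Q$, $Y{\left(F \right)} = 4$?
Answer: $-5664$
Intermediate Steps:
$s = 48$ ($s = 4 \cdot 12 = 48$)
$s \left(-119 + E{\left(S{\left(-3 \right)} \right)}\right) = 48 \left(-119 + 1\right) = 48 \left(-118\right) = -5664$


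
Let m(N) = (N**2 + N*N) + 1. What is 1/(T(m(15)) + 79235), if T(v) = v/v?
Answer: 1/79236 ≈ 1.2621e-5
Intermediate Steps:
m(N) = 1 + 2*N**2 (m(N) = (N**2 + N**2) + 1 = 2*N**2 + 1 = 1 + 2*N**2)
T(v) = 1
1/(T(m(15)) + 79235) = 1/(1 + 79235) = 1/79236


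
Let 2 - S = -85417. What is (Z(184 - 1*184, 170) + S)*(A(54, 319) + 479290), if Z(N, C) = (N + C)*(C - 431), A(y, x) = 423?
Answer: 19691738937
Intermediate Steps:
S = 85419 (S = 2 - 1*(-85417) = 2 + 85417 = 85419)
Z(N, C) = (-431 + C)*(C + N) (Z(N, C) = (C + N)*(-431 + C) = (-431 + C)*(C + N))
(Z(184 - 1*184, 170) + S)*(A(54, 319) + 479290) = ((170² - 431*170 - 431*(184 - 1*184) + 170*(184 - 1*184)) + 85419)*(423 + 479290) = ((28900 - 73270 - 431*(184 - 184) + 170*(184 - 184)) + 85419)*479713 = ((28900 - 73270 - 431*0 + 170*0) + 85419)*479713 = ((28900 - 73270 + 0 + 0) + 85419)*479713 = (-44370 + 85419)*479713 = 41049*479713 = 19691738937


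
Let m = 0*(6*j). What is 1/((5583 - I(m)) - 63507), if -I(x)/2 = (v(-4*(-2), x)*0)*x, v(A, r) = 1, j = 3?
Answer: -1/57924 ≈ -1.7264e-5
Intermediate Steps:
m = 0 (m = 0*(6*3) = 0*18 = 0)
I(x) = 0 (I(x) = -2*1*0*x = -0*x = -2*0 = 0)
1/((5583 - I(m)) - 63507) = 1/((5583 - 1*0) - 63507) = 1/((5583 + 0) - 63507) = 1/(5583 - 63507) = 1/(-57924) = -1/57924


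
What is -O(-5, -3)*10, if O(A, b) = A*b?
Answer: -150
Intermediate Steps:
-O(-5, -3)*10 = -(-5)*(-3)*10 = -1*15*10 = -15*10 = -150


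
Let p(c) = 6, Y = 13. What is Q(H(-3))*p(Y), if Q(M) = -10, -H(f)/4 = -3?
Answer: -60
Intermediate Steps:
H(f) = 12 (H(f) = -4*(-3) = 12)
Q(H(-3))*p(Y) = -10*6 = -60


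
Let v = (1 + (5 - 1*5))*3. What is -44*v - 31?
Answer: -163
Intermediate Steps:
v = 3 (v = (1 + (5 - 5))*3 = (1 + 0)*3 = 1*3 = 3)
-44*v - 31 = -44*3 - 31 = -132 - 31 = -163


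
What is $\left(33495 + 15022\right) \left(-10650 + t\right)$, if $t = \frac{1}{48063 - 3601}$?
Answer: $- \frac{22973784346583}{44462} \approx -5.1671 \cdot 10^{8}$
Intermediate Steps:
$t = \frac{1}{44462} \approx 2.2491 \cdot 10^{-5}$
$\left(33495 + 15022\right) \left(-10650 + t\right) = \left(33495 + 15022\right) \left(-10650 + \frac{1}{44462}\right) = 48517 \left(- \frac{473520299}{44462}\right) = - \frac{22973784346583}{44462}$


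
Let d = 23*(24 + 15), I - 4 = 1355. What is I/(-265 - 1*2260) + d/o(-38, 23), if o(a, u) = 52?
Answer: 168789/10100 ≈ 16.712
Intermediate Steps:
I = 1359 (I = 4 + 1355 = 1359)
d = 897 (d = 23*39 = 897)
I/(-265 - 1*2260) + d/o(-38, 23) = 1359/(-265 - 1*2260) + 897/52 = 1359/(-265 - 2260) + 897*(1/52) = 1359/(-2525) + 69/4 = 1359*(-1/2525) + 69/4 = -1359/2525 + 69/4 = 168789/10100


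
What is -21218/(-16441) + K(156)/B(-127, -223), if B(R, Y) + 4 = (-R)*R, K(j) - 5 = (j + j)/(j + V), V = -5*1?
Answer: 51671266547/40051640603 ≈ 1.2901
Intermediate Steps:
V = -5
K(j) = 5 + 2*j/(-5 + j) (K(j) = 5 + (j + j)/(j - 5) = 5 + (2*j)/(-5 + j) = 5 + 2*j/(-5 + j))
B(R, Y) = -4 - R**2 (B(R, Y) = -4 + (-R)*R = -4 - R**2)
-21218/(-16441) + K(156)/B(-127, -223) = -21218/(-16441) + ((-25 + 7*156)/(-5 + 156))/(-4 - 1*(-127)**2) = -21218*(-1/16441) + ((-25 + 1092)/151)/(-4 - 1*16129) = 21218/16441 + ((1/151)*1067)/(-4 - 16129) = 21218/16441 + (1067/151)/(-16133) = 21218/16441 + (1067/151)*(-1/16133) = 21218/16441 - 1067/2436083 = 51671266547/40051640603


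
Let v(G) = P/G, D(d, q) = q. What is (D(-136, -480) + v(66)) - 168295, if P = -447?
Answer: -3713199/22 ≈ -1.6878e+5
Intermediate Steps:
v(G) = -447/G
(D(-136, -480) + v(66)) - 168295 = (-480 - 447/66) - 168295 = (-480 - 447*1/66) - 168295 = (-480 - 149/22) - 168295 = -10709/22 - 168295 = -3713199/22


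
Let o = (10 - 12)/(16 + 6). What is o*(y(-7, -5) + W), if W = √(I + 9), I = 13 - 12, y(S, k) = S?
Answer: 7/11 - √10/11 ≈ 0.34888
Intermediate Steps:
I = 1
o = -1/11 (o = -2/22 = -2*1/22 = -1/11 ≈ -0.090909)
W = √10 (W = √(1 + 9) = √10 ≈ 3.1623)
o*(y(-7, -5) + W) = -(-7 + √10)/11 = 7/11 - √10/11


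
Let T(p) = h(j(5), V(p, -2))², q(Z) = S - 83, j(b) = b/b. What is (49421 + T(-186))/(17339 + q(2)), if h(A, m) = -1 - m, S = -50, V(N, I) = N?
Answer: 41823/8603 ≈ 4.8614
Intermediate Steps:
j(b) = 1
q(Z) = -133 (q(Z) = -50 - 83 = -133)
T(p) = (-1 - p)²
(49421 + T(-186))/(17339 + q(2)) = (49421 + (1 - 186)²)/(17339 - 133) = (49421 + (-185)²)/17206 = (49421 + 34225)*(1/17206) = 83646*(1/17206) = 41823/8603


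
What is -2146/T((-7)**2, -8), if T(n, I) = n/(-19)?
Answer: 40774/49 ≈ 832.12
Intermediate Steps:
T(n, I) = -n/19 (T(n, I) = n*(-1/19) = -n/19)
-2146/T((-7)**2, -8) = -2146/((-1/19*(-7)**2)) = -2146/((-1/19*49)) = -2146/(-49/19) = -2146*(-19/49) = 40774/49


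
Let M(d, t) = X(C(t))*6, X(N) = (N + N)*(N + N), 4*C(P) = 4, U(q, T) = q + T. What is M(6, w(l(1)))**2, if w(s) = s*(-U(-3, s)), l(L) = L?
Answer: 576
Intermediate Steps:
U(q, T) = T + q
C(P) = 1 (C(P) = (1/4)*4 = 1)
X(N) = 4*N**2 (X(N) = (2*N)*(2*N) = 4*N**2)
w(s) = s*(3 - s) (w(s) = s*(-(s - 3)) = s*(-(-3 + s)) = s*(3 - s))
M(d, t) = 24 (M(d, t) = (4*1**2)*6 = (4*1)*6 = 4*6 = 24)
M(6, w(l(1)))**2 = 24**2 = 576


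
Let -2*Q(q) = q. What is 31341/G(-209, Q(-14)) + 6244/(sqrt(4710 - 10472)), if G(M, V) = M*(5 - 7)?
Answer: 31341/418 - 3122*I*sqrt(5762)/2881 ≈ 74.979 - 82.258*I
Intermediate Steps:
Q(q) = -q/2
G(M, V) = -2*M (G(M, V) = M*(-2) = -2*M)
31341/G(-209, Q(-14)) + 6244/(sqrt(4710 - 10472)) = 31341/((-2*(-209))) + 6244/(sqrt(4710 - 10472)) = 31341/418 + 6244/(sqrt(-5762)) = 31341*(1/418) + 6244/((I*sqrt(5762))) = 31341/418 + 6244*(-I*sqrt(5762)/5762) = 31341/418 - 3122*I*sqrt(5762)/2881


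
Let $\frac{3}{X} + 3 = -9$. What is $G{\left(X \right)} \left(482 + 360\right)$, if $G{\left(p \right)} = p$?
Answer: $- \frac{421}{2} \approx -210.5$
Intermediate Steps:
$X = - \frac{1}{4}$ ($X = \frac{3}{-3 - 9} = \frac{3}{-12} = 3 \left(- \frac{1}{12}\right) = - \frac{1}{4} \approx -0.25$)
$G{\left(X \right)} \left(482 + 360\right) = - \frac{482 + 360}{4} = \left(- \frac{1}{4}\right) 842 = - \frac{421}{2}$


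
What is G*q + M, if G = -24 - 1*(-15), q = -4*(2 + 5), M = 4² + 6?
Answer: 274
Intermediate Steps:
M = 22 (M = 16 + 6 = 22)
q = -28 (q = -4*7 = -28)
G = -9 (G = -24 + 15 = -9)
G*q + M = -9*(-28) + 22 = 252 + 22 = 274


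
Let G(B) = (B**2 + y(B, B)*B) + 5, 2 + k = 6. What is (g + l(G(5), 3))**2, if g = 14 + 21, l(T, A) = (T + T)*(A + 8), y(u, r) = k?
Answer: 1288225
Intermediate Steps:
k = 4 (k = -2 + 6 = 4)
y(u, r) = 4
G(B) = 5 + B**2 + 4*B (G(B) = (B**2 + 4*B) + 5 = 5 + B**2 + 4*B)
l(T, A) = 2*T*(8 + A) (l(T, A) = (2*T)*(8 + A) = 2*T*(8 + A))
g = 35
(g + l(G(5), 3))**2 = (35 + 2*(5 + 5**2 + 4*5)*(8 + 3))**2 = (35 + 2*(5 + 25 + 20)*11)**2 = (35 + 2*50*11)**2 = (35 + 1100)**2 = 1135**2 = 1288225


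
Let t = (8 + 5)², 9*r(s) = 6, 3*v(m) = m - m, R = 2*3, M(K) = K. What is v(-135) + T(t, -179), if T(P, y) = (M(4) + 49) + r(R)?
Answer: 161/3 ≈ 53.667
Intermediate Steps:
R = 6
v(m) = 0 (v(m) = (m - m)/3 = (⅓)*0 = 0)
r(s) = ⅔ (r(s) = (⅑)*6 = ⅔)
t = 169 (t = 13² = 169)
T(P, y) = 161/3 (T(P, y) = (4 + 49) + ⅔ = 53 + ⅔ = 161/3)
v(-135) + T(t, -179) = 0 + 161/3 = 161/3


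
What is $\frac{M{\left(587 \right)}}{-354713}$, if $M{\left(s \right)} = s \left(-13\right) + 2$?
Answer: $\frac{7629}{354713} \approx 0.021508$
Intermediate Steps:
$M{\left(s \right)} = 2 - 13 s$ ($M{\left(s \right)} = - 13 s + 2 = 2 - 13 s$)
$\frac{M{\left(587 \right)}}{-354713} = \frac{2 - 7631}{-354713} = \left(2 - 7631\right) \left(- \frac{1}{354713}\right) = \left(-7629\right) \left(- \frac{1}{354713}\right) = \frac{7629}{354713}$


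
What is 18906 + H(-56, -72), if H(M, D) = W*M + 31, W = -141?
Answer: 26833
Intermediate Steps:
H(M, D) = 31 - 141*M (H(M, D) = -141*M + 31 = 31 - 141*M)
18906 + H(-56, -72) = 18906 + (31 - 141*(-56)) = 18906 + (31 + 7896) = 18906 + 7927 = 26833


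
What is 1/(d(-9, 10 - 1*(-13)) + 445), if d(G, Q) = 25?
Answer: 1/470 ≈ 0.0021277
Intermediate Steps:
1/(d(-9, 10 - 1*(-13)) + 445) = 1/(25 + 445) = 1/470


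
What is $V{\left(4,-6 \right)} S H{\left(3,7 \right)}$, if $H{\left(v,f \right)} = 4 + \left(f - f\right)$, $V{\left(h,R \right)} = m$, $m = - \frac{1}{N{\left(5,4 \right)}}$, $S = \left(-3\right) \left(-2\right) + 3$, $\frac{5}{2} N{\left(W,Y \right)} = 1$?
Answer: $-90$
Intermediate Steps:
$N{\left(W,Y \right)} = \frac{2}{5}$ ($N{\left(W,Y \right)} = \frac{2}{5} \cdot 1 = \frac{2}{5}$)
$S = 9$ ($S = 6 + 3 = 9$)
$m = - \frac{5}{2}$ ($m = - \frac{1}{\frac{2}{5}} = \left(-1\right) \frac{5}{2} = - \frac{5}{2} \approx -2.5$)
$V{\left(h,R \right)} = - \frac{5}{2}$
$H{\left(v,f \right)} = 4$ ($H{\left(v,f \right)} = 4 + 0 = 4$)
$V{\left(4,-6 \right)} S H{\left(3,7 \right)} = \left(- \frac{5}{2}\right) 9 \cdot 4 = \left(- \frac{45}{2}\right) 4 = -90$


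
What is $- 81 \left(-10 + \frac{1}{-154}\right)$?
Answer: $\frac{124821}{154} \approx 810.53$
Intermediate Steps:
$- 81 \left(-10 + \frac{1}{-154}\right) = - 81 \left(-10 - \frac{1}{154}\right) = \left(-81\right) \left(- \frac{1541}{154}\right) = \frac{124821}{154}$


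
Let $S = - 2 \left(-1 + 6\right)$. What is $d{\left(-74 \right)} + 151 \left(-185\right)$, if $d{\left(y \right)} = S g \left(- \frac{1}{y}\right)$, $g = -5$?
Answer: $- \frac{1033570}{37} \approx -27934.0$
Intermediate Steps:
$S = -10$ ($S = \left(-2\right) 5 = -10$)
$d{\left(y \right)} = - \frac{50}{y}$ ($d{\left(y \right)} = \left(-10\right) \left(-5\right) \left(- \frac{1}{y}\right) = 50 \left(- \frac{1}{y}\right) = - \frac{50}{y}$)
$d{\left(-74 \right)} + 151 \left(-185\right) = - \frac{50}{-74} + 151 \left(-185\right) = \left(-50\right) \left(- \frac{1}{74}\right) - 27935 = \frac{25}{37} - 27935 = - \frac{1033570}{37}$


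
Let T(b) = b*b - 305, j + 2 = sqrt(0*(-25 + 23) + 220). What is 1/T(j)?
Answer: -81/3041 + 8*sqrt(55)/3041 ≈ -0.0071261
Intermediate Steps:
j = -2 + 2*sqrt(55) (j = -2 + sqrt(0*(-25 + 23) + 220) = -2 + sqrt(0*(-2) + 220) = -2 + sqrt(0 + 220) = -2 + sqrt(220) = -2 + 2*sqrt(55) ≈ 12.832)
T(b) = -305 + b**2 (T(b) = b**2 - 305 = -305 + b**2)
1/T(j) = 1/(-305 + (-2 + 2*sqrt(55))**2)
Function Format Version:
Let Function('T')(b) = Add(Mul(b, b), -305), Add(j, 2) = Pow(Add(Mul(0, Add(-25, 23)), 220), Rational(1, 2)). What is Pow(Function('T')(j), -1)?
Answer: Add(Rational(-81, 3041), Mul(Rational(8, 3041), Pow(55, Rational(1, 2)))) ≈ -0.0071261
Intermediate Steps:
j = Add(-2, Mul(2, Pow(55, Rational(1, 2)))) (j = Add(-2, Pow(Add(Mul(0, Add(-25, 23)), 220), Rational(1, 2))) = Add(-2, Pow(Add(Mul(0, -2), 220), Rational(1, 2))) = Add(-2, Pow(Add(0, 220), Rational(1, 2))) = Add(-2, Pow(220, Rational(1, 2))) = Add(-2, Mul(2, Pow(55, Rational(1, 2)))) ≈ 12.832)
Function('T')(b) = Add(-305, Pow(b, 2)) (Function('T')(b) = Add(Pow(b, 2), -305) = Add(-305, Pow(b, 2)))
Pow(Function('T')(j), -1) = Pow(Add(-305, Pow(Add(-2, Mul(2, Pow(55, Rational(1, 2)))), 2)), -1)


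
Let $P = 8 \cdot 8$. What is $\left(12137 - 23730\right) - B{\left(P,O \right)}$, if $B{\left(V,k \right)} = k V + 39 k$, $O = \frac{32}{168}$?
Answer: $- \frac{243865}{21} \approx -11613.0$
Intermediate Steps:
$O = \frac{4}{21}$ ($O = 32 \cdot \frac{1}{168} = \frac{4}{21} \approx 0.19048$)
$P = 64$
$B{\left(V,k \right)} = 39 k + V k$ ($B{\left(V,k \right)} = V k + 39 k = 39 k + V k$)
$\left(12137 - 23730\right) - B{\left(P,O \right)} = \left(12137 - 23730\right) - \frac{4 \left(39 + 64\right)}{21} = -11593 - \frac{4}{21} \cdot 103 = -11593 - \frac{412}{21} = - \frac{243865}{21}$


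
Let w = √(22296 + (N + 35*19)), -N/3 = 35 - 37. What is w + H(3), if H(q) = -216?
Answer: -216 + √22967 ≈ -64.451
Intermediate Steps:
N = 6 (N = -3*(35 - 37) = -3*(-2) = 6)
w = √22967 (w = √(22296 + (6 + 35*19)) = √(22296 + (6 + 665)) = √(22296 + 671) = √22967 ≈ 151.55)
w + H(3) = √22967 - 216 = -216 + √22967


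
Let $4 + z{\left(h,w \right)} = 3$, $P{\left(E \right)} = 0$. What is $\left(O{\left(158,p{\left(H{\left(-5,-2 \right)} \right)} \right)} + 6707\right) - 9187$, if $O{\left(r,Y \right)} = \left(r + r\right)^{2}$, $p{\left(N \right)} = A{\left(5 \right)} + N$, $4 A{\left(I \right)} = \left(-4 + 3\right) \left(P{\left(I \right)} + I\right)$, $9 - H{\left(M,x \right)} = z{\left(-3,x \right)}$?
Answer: $97376$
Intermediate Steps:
$z{\left(h,w \right)} = -1$ ($z{\left(h,w \right)} = -4 + 3 = -1$)
$H{\left(M,x \right)} = 10$ ($H{\left(M,x \right)} = 9 - -1 = 9 + 1 = 10$)
$A{\left(I \right)} = - \frac{I}{4}$ ($A{\left(I \right)} = \frac{\left(-4 + 3\right) \left(0 + I\right)}{4} = \frac{\left(-1\right) I}{4} = - \frac{I}{4}$)
$p{\left(N \right)} = - \frac{5}{4} + N$ ($p{\left(N \right)} = \left(- \frac{1}{4}\right) 5 + N = - \frac{5}{4} + N$)
$O{\left(r,Y \right)} = 4 r^{2}$ ($O{\left(r,Y \right)} = \left(2 r\right)^{2} = 4 r^{2}$)
$\left(O{\left(158,p{\left(H{\left(-5,-2 \right)} \right)} \right)} + 6707\right) - 9187 = \left(4 \cdot 158^{2} + 6707\right) - 9187 = \left(4 \cdot 24964 + 6707\right) - 9187 = \left(99856 + 6707\right) - 9187 = 106563 - 9187 = 97376$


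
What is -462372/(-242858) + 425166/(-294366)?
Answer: 2737635977/5957428169 ≈ 0.45953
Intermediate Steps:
-462372/(-242858) + 425166/(-294366) = -462372*(-1/242858) + 425166*(-1/294366) = 231186/121429 - 70861/49061 = 2737635977/5957428169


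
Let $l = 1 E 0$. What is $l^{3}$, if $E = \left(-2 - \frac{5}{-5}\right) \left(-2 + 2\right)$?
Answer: $0$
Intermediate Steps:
$E = 0$ ($E = \left(-2 - -1\right) 0 = \left(-2 + 1\right) 0 = \left(-1\right) 0 = 0$)
$l = 0$ ($l = 1 \cdot 0 \cdot 0 = 0 \cdot 0 = 0$)
$l^{3} = 0^{3} = 0$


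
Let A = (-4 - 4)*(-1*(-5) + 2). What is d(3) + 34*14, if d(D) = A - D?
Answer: 417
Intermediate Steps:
A = -56 (A = -8*(5 + 2) = -8*7 = -56)
d(D) = -56 - D
d(3) + 34*14 = (-56 - 1*3) + 34*14 = (-56 - 3) + 476 = -59 + 476 = 417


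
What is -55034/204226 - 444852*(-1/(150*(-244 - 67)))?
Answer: -7784806721/793928575 ≈ -9.8054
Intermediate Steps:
-55034/204226 - 444852*(-1/(150*(-244 - 67))) = -55034*1/204226 - 444852/((-150*(-311))) = -27517/102113 - 444852/46650 = -27517/102113 - 444852*1/46650 = -27517/102113 - 74142/7775 = -7784806721/793928575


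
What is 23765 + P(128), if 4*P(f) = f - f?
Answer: 23765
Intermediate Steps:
P(f) = 0 (P(f) = (f - f)/4 = (1/4)*0 = 0)
23765 + P(128) = 23765 + 0 = 23765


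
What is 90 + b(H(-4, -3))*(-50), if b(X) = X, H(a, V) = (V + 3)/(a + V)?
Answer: 90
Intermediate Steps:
H(a, V) = (3 + V)/(V + a)
90 + b(H(-4, -3))*(-50) = 90 + ((3 - 3)/(-3 - 4))*(-50) = 90 + (0/(-7))*(-50) = 90 - ⅐*0*(-50) = 90 + 0*(-50) = 90 + 0 = 90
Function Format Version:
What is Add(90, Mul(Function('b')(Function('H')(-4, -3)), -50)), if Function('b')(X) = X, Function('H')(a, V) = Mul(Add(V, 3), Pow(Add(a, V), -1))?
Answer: 90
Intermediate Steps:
Function('H')(a, V) = Mul(Pow(Add(V, a), -1), Add(3, V)) (Function('H')(a, V) = Mul(Add(3, V), Pow(Add(V, a), -1)) = Mul(Pow(Add(V, a), -1), Add(3, V)))
Add(90, Mul(Function('b')(Function('H')(-4, -3)), -50)) = Add(90, Mul(Mul(Pow(Add(-3, -4), -1), Add(3, -3)), -50)) = Add(90, Mul(Mul(Pow(-7, -1), 0), -50)) = Add(90, Mul(Mul(Rational(-1, 7), 0), -50)) = Add(90, Mul(0, -50)) = Add(90, 0) = 90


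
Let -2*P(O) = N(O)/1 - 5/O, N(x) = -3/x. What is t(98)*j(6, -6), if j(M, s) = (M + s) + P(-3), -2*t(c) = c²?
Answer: 19208/3 ≈ 6402.7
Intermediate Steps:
P(O) = 4/O (P(O) = -(-3/O/1 - 5/O)/2 = -(-3/O*1 - 5/O)/2 = -(-3/O - 5/O)/2 = -(-4)/O = 4/O)
t(c) = -c²/2
j(M, s) = -4/3 + M + s (j(M, s) = (M + s) + 4/(-3) = (M + s) + 4*(-⅓) = (M + s) - 4/3 = -4/3 + M + s)
t(98)*j(6, -6) = (-½*98²)*(-4/3 + 6 - 6) = -½*9604*(-4/3) = -4802*(-4/3) = 19208/3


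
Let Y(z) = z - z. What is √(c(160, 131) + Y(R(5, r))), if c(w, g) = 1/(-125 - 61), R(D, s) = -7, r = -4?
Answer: I*√186/186 ≈ 0.073324*I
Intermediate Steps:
c(w, g) = -1/186 (c(w, g) = 1/(-186) = -1/186)
Y(z) = 0
√(c(160, 131) + Y(R(5, r))) = √(-1/186 + 0) = √(-1/186) = I*√186/186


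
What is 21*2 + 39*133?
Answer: 5229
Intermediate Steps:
21*2 + 39*133 = 42 + 5187 = 5229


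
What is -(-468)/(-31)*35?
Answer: -16380/31 ≈ -528.39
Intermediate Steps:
-(-468)/(-31)*35 = -(-468)*(-1)/31*35 = -18*26/31*35 = -468/31*35 = -16380/31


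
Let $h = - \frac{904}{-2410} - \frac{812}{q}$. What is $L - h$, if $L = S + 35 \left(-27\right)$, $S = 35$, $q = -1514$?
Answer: $- \frac{830919744}{912185} \approx -910.91$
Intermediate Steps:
$L = -910$ ($L = 35 + 35 \left(-27\right) = 35 - 945 = -910$)
$h = \frac{831394}{912185}$ ($h = - \frac{904}{-2410} - \frac{812}{-1514} = \left(-904\right) \left(- \frac{1}{2410}\right) - - \frac{406}{757} = \frac{452}{1205} + \frac{406}{757} = \frac{831394}{912185} \approx 0.91143$)
$L - h = -910 - \frac{831394}{912185} = - \frac{830919744}{912185}$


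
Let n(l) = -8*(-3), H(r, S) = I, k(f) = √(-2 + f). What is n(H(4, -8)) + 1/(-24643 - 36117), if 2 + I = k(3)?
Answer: 1458239/60760 ≈ 24.000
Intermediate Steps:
I = -1 (I = -2 + √(-2 + 3) = -2 + √1 = -2 + 1 = -1)
H(r, S) = -1
n(l) = 24
n(H(4, -8)) + 1/(-24643 - 36117) = 24 + 1/(-24643 - 36117) = 24 + 1/(-60760) = 24 - 1/60760 = 1458239/60760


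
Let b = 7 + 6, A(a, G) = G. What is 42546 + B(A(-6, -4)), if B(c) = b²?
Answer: 42715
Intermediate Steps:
b = 13
B(c) = 169 (B(c) = 13² = 169)
42546 + B(A(-6, -4)) = 42546 + 169 = 42715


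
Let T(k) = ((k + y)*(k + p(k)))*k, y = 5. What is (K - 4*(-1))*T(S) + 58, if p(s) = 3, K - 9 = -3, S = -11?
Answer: -5222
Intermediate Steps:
K = 6 (K = 9 - 3 = 6)
T(k) = k*(3 + k)*(5 + k) (T(k) = ((k + 5)*(k + 3))*k = ((5 + k)*(3 + k))*k = ((3 + k)*(5 + k))*k = k*(3 + k)*(5 + k))
(K - 4*(-1))*T(S) + 58 = (6 - 4*(-1))*(-11*(15 + (-11)**2 + 8*(-11))) + 58 = (6 + 4)*(-11*(15 + 121 - 88)) + 58 = 10*(-11*48) + 58 = 10*(-528) + 58 = -5280 + 58 = -5222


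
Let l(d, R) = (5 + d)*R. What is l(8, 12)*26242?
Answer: 4093752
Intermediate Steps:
l(d, R) = R*(5 + d)
l(8, 12)*26242 = (12*(5 + 8))*26242 = (12*13)*26242 = 156*26242 = 4093752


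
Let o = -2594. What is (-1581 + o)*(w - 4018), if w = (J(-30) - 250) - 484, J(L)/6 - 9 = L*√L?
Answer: 19614150 + 751500*I*√30 ≈ 1.9614e+7 + 4.1161e+6*I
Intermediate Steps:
J(L) = 54 + 6*L^(3/2) (J(L) = 54 + 6*(L*√L) = 54 + 6*L^(3/2))
w = -680 - 180*I*√30 (w = ((54 + 6*(-30)^(3/2)) - 250) - 484 = ((54 + 6*(-30*I*√30)) - 250) - 484 = ((54 - 180*I*√30) - 250) - 484 = (-196 - 180*I*√30) - 484 = -680 - 180*I*√30 ≈ -680.0 - 985.9*I)
(-1581 + o)*(w - 4018) = (-1581 - 2594)*((-680 - 180*I*√30) - 4018) = -4175*(-4698 - 180*I*√30) = 19614150 + 751500*I*√30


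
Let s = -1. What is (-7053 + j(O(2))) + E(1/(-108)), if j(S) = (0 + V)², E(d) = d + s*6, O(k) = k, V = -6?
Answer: -758485/108 ≈ -7023.0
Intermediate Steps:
E(d) = -6 + d (E(d) = d - 1*6 = d - 6 = -6 + d)
j(S) = 36 (j(S) = (0 - 6)² = (-6)² = 36)
(-7053 + j(O(2))) + E(1/(-108)) = (-7053 + 36) + (-6 + 1/(-108)) = -7017 + (-6 - 1/108) = -7017 - 649/108 = -758485/108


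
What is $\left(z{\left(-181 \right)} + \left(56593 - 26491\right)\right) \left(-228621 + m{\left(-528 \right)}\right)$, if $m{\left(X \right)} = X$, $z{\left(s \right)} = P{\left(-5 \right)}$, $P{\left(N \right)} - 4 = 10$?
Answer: $-6901051284$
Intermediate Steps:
$P{\left(N \right)} = 14$ ($P{\left(N \right)} = 4 + 10 = 14$)
$z{\left(s \right)} = 14$
$\left(z{\left(-181 \right)} + \left(56593 - 26491\right)\right) \left(-228621 + m{\left(-528 \right)}\right) = \left(14 + \left(56593 - 26491\right)\right) \left(-228621 - 528\right) = \left(14 + 30102\right) \left(-229149\right) = 30116 \left(-229149\right) = -6901051284$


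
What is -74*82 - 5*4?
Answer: -6088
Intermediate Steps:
-74*82 - 5*4 = -6068 - 20 = -6088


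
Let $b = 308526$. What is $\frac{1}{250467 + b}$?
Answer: $\frac{1}{558993} \approx 1.7889 \cdot 10^{-6}$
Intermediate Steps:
$\frac{1}{250467 + b} = \frac{1}{250467 + 308526} = \frac{1}{558993}$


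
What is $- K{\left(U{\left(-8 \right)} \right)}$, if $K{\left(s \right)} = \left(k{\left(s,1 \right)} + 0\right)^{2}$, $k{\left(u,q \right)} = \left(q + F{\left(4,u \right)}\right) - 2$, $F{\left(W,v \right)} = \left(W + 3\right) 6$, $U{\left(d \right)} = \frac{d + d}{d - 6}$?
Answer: $-1681$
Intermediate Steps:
$U{\left(d \right)} = \frac{2 d}{-6 + d}$
$F{\left(W,v \right)} = 18 + 6 W$ ($F{\left(W,v \right)} = \left(3 + W\right) 6 = 18 + 6 W$)
$k{\left(u,q \right)} = 40 + q$ ($k{\left(u,q \right)} = \left(q + \left(18 + 6 \cdot 4\right)\right) - 2 = \left(q + \left(18 + 24\right)\right) - 2 = \left(q + 42\right) - 2 = \left(42 + q\right) - 2 = 40 + q$)
$K{\left(s \right)} = 1681$ ($K{\left(s \right)} = \left(\left(40 + 1\right) + 0\right)^{2} = \left(41 + 0\right)^{2} = 41^{2} = 1681$)
$- K{\left(U{\left(-8 \right)} \right)} = \left(-1\right) 1681 = -1681$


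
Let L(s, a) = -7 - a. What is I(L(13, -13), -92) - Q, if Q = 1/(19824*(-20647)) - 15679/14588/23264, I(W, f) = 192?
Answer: 238128678129127873/1240253233473408 ≈ 192.00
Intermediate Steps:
Q = -57302233537/1240253233473408 (Q = (1/19824)*(-1/20647) - 15679*1/14588*(1/23264) = -1/409306128 - 15679/14588*1/23264 = -1/409306128 - 15679/339375232 = -57302233537/1240253233473408 ≈ -4.6202e-5)
I(L(13, -13), -92) - Q = 192 - 1*(-57302233537/1240253233473408) = 192 + 57302233537/1240253233473408 = 238128678129127873/1240253233473408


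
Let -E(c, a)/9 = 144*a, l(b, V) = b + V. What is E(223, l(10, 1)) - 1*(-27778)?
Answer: 13522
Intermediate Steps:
l(b, V) = V + b
E(c, a) = -1296*a
E(223, l(10, 1)) - 1*(-27778) = -1296*(1 + 10) - 1*(-27778) = -1296*11 + 27778 = -14256 + 27778 = 13522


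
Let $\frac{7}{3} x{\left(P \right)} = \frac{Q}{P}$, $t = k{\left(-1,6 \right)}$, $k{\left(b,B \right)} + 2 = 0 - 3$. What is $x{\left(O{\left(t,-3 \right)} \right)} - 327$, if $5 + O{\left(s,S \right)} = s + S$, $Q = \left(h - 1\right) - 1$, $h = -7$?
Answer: $- \frac{29730}{91} \approx -326.7$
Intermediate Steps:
$k{\left(b,B \right)} = -5$ ($k{\left(b,B \right)} = -2 + \left(0 - 3\right) = -2 - 3 = -5$)
$t = -5$
$Q = -9$ ($Q = \left(-7 - 1\right) - 1 = -8 - 1 = -9$)
$O{\left(s,S \right)} = -5 + S + s$ ($O{\left(s,S \right)} = -5 + \left(s + S\right) = -5 + \left(S + s\right) = -5 + S + s$)
$x{\left(P \right)} = - \frac{27}{7 P}$ ($x{\left(P \right)} = \frac{3 \left(- \frac{9}{P}\right)}{7} = - \frac{27}{7 P}$)
$x{\left(O{\left(t,-3 \right)} \right)} - 327 = - \frac{27}{7 \left(-5 - 3 - 5\right)} - 327 = - \frac{27}{7 \left(-13\right)} - 327 = \left(- \frac{27}{7}\right) \left(- \frac{1}{13}\right) - 327 = \frac{27}{91} - 327 = - \frac{29730}{91}$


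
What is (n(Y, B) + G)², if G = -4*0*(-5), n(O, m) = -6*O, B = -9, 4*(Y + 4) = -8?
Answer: 1296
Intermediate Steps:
Y = -6 (Y = -4 + (¼)*(-8) = -4 - 2 = -6)
G = 0 (G = 0*(-5) = 0)
(n(Y, B) + G)² = (-6*(-6) + 0)² = (36 + 0)² = 36² = 1296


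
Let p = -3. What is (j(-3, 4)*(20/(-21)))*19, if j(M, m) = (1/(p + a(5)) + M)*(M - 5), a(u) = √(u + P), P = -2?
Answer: -1520/3 - 1520*√3/63 ≈ -548.46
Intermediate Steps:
a(u) = √(-2 + u) (a(u) = √(u - 2) = √(-2 + u))
j(M, m) = (-5 + M)*(M + 1/(-3 + √3)) (j(M, m) = (1/(-3 + √(-2 + 5)) + M)*(M - 5) = (1/(-3 + √3) + M)*(-5 + M) = (M + 1/(-3 + √3))*(-5 + M) = (-5 + M)*(M + 1/(-3 + √3)))
(j(-3, 4)*(20/(-21)))*19 = ((5/2 + (-3)² - 11/2*(-3) + 5*√3/6 - ⅙*(-3)*√3)*(20/(-21)))*19 = ((5/2 + 9 + 33/2 + 5*√3/6 + √3/2)*(20*(-1/21)))*19 = ((28 + 4*√3/3)*(-20/21))*19 = (-80/3 - 80*√3/63)*19 = -1520/3 - 1520*√3/63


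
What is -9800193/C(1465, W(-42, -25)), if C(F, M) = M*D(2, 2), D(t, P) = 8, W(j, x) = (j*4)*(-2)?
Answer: -3266731/896 ≈ -3645.9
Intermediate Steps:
W(j, x) = -8*j (W(j, x) = (4*j)*(-2) = -8*j)
C(F, M) = 8*M (C(F, M) = M*8 = 8*M)
-9800193/C(1465, W(-42, -25)) = -9800193/(8*(-8*(-42))) = -9800193/(8*336) = -9800193/2688 = -9800193*1/2688 = -3266731/896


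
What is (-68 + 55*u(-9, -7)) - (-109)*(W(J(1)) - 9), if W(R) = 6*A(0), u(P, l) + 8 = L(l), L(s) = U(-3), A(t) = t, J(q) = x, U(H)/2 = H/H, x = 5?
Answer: -1379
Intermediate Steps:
U(H) = 2 (U(H) = 2*(H/H) = 2*1 = 2)
J(q) = 5
L(s) = 2
u(P, l) = -6 (u(P, l) = -8 + 2 = -6)
W(R) = 0 (W(R) = 6*0 = 0)
(-68 + 55*u(-9, -7)) - (-109)*(W(J(1)) - 9) = (-68 + 55*(-6)) - (-109)*(0 - 9) = (-68 - 330) - (-109)*(-9) = -398 - 1*981 = -398 - 981 = -1379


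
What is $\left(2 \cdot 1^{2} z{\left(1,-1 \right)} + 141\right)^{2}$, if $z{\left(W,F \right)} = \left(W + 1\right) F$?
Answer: $18769$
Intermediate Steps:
$z{\left(W,F \right)} = F \left(1 + W\right)$ ($z{\left(W,F \right)} = \left(1 + W\right) F = F \left(1 + W\right)$)
$\left(2 \cdot 1^{2} z{\left(1,-1 \right)} + 141\right)^{2} = \left(2 \cdot 1^{2} \left(- (1 + 1)\right) + 141\right)^{2} = \left(2 \cdot 1 \left(\left(-1\right) 2\right) + 141\right)^{2} = \left(2 \left(-2\right) + 141\right)^{2} = \left(-4 + 141\right)^{2} = 137^{2} = 18769$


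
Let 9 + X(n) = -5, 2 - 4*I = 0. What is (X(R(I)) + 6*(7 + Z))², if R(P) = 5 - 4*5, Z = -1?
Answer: 484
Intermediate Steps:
I = ½ (I = ½ - ¼*0 = ½ + 0 = ½ ≈ 0.50000)
R(P) = -15 (R(P) = 5 - 20 = -15)
X(n) = -14 (X(n) = -9 - 5 = -14)
(X(R(I)) + 6*(7 + Z))² = (-14 + 6*(7 - 1))² = (-14 + 6*6)² = (-14 + 36)² = 22² = 484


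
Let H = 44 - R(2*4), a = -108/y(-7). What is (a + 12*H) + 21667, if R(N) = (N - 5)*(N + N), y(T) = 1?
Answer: 21511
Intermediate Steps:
R(N) = 2*N*(-5 + N) (R(N) = (-5 + N)*(2*N) = 2*N*(-5 + N))
a = -108 (a = -108/1 = -108*1 = -108)
H = -4 (H = 44 - 2*2*4*(-5 + 2*4) = 44 - 2*8*(-5 + 8) = 44 - 2*8*3 = 44 - 1*48 = 44 - 48 = -4)
(a + 12*H) + 21667 = (-108 + 12*(-4)) + 21667 = (-108 - 48) + 21667 = -156 + 21667 = 21511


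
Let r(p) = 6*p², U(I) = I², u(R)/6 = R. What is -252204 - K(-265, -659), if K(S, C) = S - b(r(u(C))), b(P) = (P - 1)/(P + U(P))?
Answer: -2216892154948885535473/8799321085457112 ≈ -2.5194e+5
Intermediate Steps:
u(R) = 6*R
b(P) = (-1 + P)/(P + P²) (b(P) = (P - 1)/(P + P²) = (-1 + P)/(P + P²))
K(S, C) = S - (-1 + 216*C²)/(216*C²*(1 + 216*C²)) (K(S, C) = S - (-1 + 6*(6*C)²)/((6*(6*C)²)*(1 + 6*(6*C)²)) = S - (-1 + 6*(36*C²))/((6*(36*C²))*(1 + 6*(36*C²))) = S - (-1 + 216*C²)/((216*C²)*(1 + 216*C²)) = S - 1/(216*C²)*(-1 + 216*C²)/(1 + 216*C²) = S - (-1 + 216*C²)/(216*C²*(1 + 216*C²)))
-252204 - K(-265, -659) = -252204 - (1/216 - 1*(-659)² - 265*(-659)²*(1 + 216*(-659)²))/((-659)²*(1 + 216*(-659)²)) = -252204 - (1/216 - 1*434281 - 265*434281*(1 + 216*434281))/(434281*(1 + 216*434281)) = -252204 - (1/216 - 434281 - 265*434281*(1 + 93804696))/(434281*(1 + 93804696)) = -252204 - (1/216 - 434281 - 265*434281*93804697)/(434281*93804697) = -252204 - (1/216 - 434281 - 10795463368732105)/(434281*93804697) = -252204 - (-2331820087739939375)/(434281*93804697*216) = -252204 - 1*(-2331820087739939375/8799321085457112) = -252204 + 2331820087739939375/8799321085457112 = -2216892154948885535473/8799321085457112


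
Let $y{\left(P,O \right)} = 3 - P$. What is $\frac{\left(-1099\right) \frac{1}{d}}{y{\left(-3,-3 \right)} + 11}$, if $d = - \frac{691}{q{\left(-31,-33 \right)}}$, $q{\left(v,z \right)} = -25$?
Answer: $- \frac{27475}{11747} \approx -2.3389$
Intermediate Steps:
$d = \frac{691}{25}$ ($d = - \frac{691}{-25} = \left(-691\right) \left(- \frac{1}{25}\right) = \frac{691}{25} \approx 27.64$)
$\frac{\left(-1099\right) \frac{1}{d}}{y{\left(-3,-3 \right)} + 11} = \frac{\left(-1099\right) \frac{1}{\frac{691}{25}}}{\left(3 - -3\right) + 11} = \frac{\left(-1099\right) \frac{25}{691}}{\left(3 + 3\right) + 11} = \frac{1}{6 + 11} \left(- \frac{27475}{691}\right) = \frac{1}{17} \left(- \frac{27475}{691}\right) = - \frac{27475}{11747}$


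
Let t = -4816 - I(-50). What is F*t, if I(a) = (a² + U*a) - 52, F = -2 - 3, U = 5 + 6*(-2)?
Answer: 38070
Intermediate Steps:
U = -7 (U = 5 - 12 = -7)
F = -5
I(a) = -52 + a² - 7*a (I(a) = (a² - 7*a) - 52 = -52 + a² - 7*a)
t = -7614 (t = -4816 - (-52 + (-50)² - 7*(-50)) = -4816 - (-52 + 2500 + 350) = -4816 - 1*2798 = -4816 - 2798 = -7614)
F*t = -5*(-7614) = 38070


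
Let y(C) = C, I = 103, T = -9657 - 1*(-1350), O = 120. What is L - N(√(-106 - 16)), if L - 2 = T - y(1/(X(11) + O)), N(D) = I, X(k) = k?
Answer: -1101449/131 ≈ -8408.0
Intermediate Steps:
T = -8307 (T = -9657 + 1350 = -8307)
N(D) = 103
L = -1087956/131 (L = 2 + (-8307 - 1/(11 + 120)) = 2 + (-8307 - 1/131) = 2 - 1088218/131 = -1087956/131 ≈ -8305.0)
L - N(√(-106 - 16)) = -1087956/131 - 1*103 = -1087956/131 - 103 = -1101449/131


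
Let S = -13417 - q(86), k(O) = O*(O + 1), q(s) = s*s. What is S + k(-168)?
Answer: 7243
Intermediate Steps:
q(s) = s**2
k(O) = O*(1 + O)
S = -20813 (S = -13417 - 1*86**2 = -13417 - 1*7396 = -13417 - 7396 = -20813)
S + k(-168) = -20813 - 168*(1 - 168) = -20813 - 168*(-167) = -20813 + 28056 = 7243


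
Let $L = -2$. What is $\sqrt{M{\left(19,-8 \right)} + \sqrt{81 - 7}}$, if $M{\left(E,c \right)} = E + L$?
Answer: $\sqrt{17 + \sqrt{74}} \approx 5.0599$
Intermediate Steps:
$M{\left(E,c \right)} = -2 + E$ ($M{\left(E,c \right)} = E - 2 = -2 + E$)
$\sqrt{M{\left(19,-8 \right)} + \sqrt{81 - 7}} = \sqrt{\left(-2 + 19\right) + \sqrt{81 - 7}} = \sqrt{17 + \sqrt{81 - 7}} = \sqrt{17 + \sqrt{74}}$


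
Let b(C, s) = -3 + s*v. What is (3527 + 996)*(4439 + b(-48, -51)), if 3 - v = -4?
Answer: 18449317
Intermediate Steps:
v = 7 (v = 3 - 1*(-4) = 3 + 4 = 7)
b(C, s) = -3 + 7*s (b(C, s) = -3 + s*7 = -3 + 7*s)
(3527 + 996)*(4439 + b(-48, -51)) = (3527 + 996)*(4439 + (-3 + 7*(-51))) = 4523*(4439 + (-3 - 357)) = 4523*(4439 - 360) = 4523*4079 = 18449317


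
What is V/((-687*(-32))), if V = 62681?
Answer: 62681/21984 ≈ 2.8512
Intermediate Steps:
V/((-687*(-32))) = 62681/((-687*(-32))) = 62681/21984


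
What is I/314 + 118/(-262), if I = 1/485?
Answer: -8984979/19949990 ≈ -0.45038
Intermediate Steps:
I = 1/485 ≈ 0.0020619
I/314 + 118/(-262) = (1/485)/314 + 118/(-262) = (1/485)*(1/314) + 118*(-1/262) = 1/152290 - 59/131 = -8984979/19949990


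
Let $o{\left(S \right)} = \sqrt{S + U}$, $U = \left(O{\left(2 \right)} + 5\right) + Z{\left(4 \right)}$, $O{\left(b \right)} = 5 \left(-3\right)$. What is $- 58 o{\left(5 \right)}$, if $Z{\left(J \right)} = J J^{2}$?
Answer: $- 58 \sqrt{59} \approx -445.51$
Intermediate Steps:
$O{\left(b \right)} = -15$
$Z{\left(J \right)} = J^{3}$
$U = 54$ ($U = \left(-15 + 5\right) + 4^{3} = -10 + 64 = 54$)
$o{\left(S \right)} = \sqrt{54 + S}$ ($o{\left(S \right)} = \sqrt{S + 54} = \sqrt{54 + S}$)
$- 58 o{\left(5 \right)} = - 58 \sqrt{54 + 5} = - 58 \sqrt{59}$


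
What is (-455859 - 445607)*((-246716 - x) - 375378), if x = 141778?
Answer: 688604636352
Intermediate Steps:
(-455859 - 445607)*((-246716 - x) - 375378) = (-455859 - 445607)*((-246716 - 1*141778) - 375378) = -901466*((-246716 - 141778) - 375378) = -901466*(-388494 - 375378) = -901466*(-763872) = 688604636352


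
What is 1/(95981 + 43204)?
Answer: 1/139185 ≈ 7.1847e-6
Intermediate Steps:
1/(95981 + 43204) = 1/139185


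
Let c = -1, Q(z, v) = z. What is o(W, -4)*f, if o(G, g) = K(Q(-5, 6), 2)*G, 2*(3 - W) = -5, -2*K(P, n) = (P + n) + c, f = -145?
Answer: -1595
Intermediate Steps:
K(P, n) = ½ - P/2 - n/2 (K(P, n) = -((P + n) - 1)/2 = -(-1 + P + n)/2 = ½ - P/2 - n/2)
W = 11/2 (W = 3 - ½*(-5) = 3 + 5/2 = 11/2 ≈ 5.5000)
o(G, g) = 2*G (o(G, g) = (½ - ½*(-5) - ½*2)*G = (½ + 5/2 - 1)*G = 2*G)
o(W, -4)*f = (2*(11/2))*(-145) = 11*(-145) = -1595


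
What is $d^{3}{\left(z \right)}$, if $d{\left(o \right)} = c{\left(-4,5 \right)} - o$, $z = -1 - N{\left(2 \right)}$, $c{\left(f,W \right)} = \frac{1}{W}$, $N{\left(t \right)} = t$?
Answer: $\frac{4096}{125} \approx 32.768$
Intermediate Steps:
$z = -3$ ($z = -1 - 2 = -3$)
$d{\left(o \right)} = \frac{1}{5} - o$
$d^{3}{\left(z \right)} = \left(\frac{1}{5} - -3\right)^{3} = \left(\frac{1}{5} + 3\right)^{3} = \left(\frac{16}{5}\right)^{3} = \frac{4096}{125}$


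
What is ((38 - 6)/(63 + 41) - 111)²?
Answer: 2070721/169 ≈ 12253.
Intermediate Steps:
((38 - 6)/(63 + 41) - 111)² = (32/104 - 111)² = (32*(1/104) - 111)² = (4/13 - 111)² = (-1439/13)² = 2070721/169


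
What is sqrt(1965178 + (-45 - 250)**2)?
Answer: sqrt(2052203) ≈ 1432.6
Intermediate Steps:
sqrt(1965178 + (-45 - 250)**2) = sqrt(1965178 + (-295)**2) = sqrt(1965178 + 87025) = sqrt(2052203)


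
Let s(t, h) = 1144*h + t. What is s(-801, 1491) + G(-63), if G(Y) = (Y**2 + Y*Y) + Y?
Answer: 1712778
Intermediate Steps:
s(t, h) = t + 1144*h
G(Y) = Y + 2*Y**2 (G(Y) = (Y**2 + Y**2) + Y = 2*Y**2 + Y = Y + 2*Y**2)
s(-801, 1491) + G(-63) = (-801 + 1144*1491) - 63*(1 + 2*(-63)) = (-801 + 1705704) - 63*(1 - 126) = 1704903 - 63*(-125) = 1704903 + 7875 = 1712778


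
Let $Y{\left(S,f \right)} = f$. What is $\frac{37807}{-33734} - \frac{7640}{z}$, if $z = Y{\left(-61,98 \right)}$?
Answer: $- \frac{130716423}{1652966} \approx -79.08$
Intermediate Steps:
$z = 98$
$\frac{37807}{-33734} - \frac{7640}{z} = \frac{37807}{-33734} - \frac{7640}{98} = 37807 \left(- \frac{1}{33734}\right) - \frac{3820}{49} = - \frac{37807}{33734} - \frac{3820}{49} = - \frac{130716423}{1652966}$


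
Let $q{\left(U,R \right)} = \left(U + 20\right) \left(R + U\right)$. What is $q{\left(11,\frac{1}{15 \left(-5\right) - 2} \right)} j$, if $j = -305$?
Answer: $- \frac{7998930}{77} \approx -1.0388 \cdot 10^{5}$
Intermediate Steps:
$q{\left(U,R \right)} = \left(20 + U\right) \left(R + U\right)$
$q{\left(11,\frac{1}{15 \left(-5\right) - 2} \right)} j = \left(11^{2} + \frac{20}{15 \left(-5\right) - 2} + 20 \cdot 11 + \frac{1}{15 \left(-5\right) - 2} \cdot 11\right) \left(-305\right) = \left(121 + \frac{20}{-75 - 2} + 220 + \frac{1}{-75 - 2} \cdot 11\right) \left(-305\right) = \left(121 + \frac{20}{-77} + 220 + \frac{1}{-77} \cdot 11\right) \left(-305\right) = \left(121 + 20 \left(- \frac{1}{77}\right) + 220 - \frac{1}{7}\right) \left(-305\right) = \left(121 - \frac{20}{77} + 220 - \frac{1}{7}\right) \left(-305\right) = \frac{26226}{77} \left(-305\right) = - \frac{7998930}{77}$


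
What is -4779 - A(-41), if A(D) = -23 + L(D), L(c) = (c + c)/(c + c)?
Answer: -4757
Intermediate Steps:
L(c) = 1 (L(c) = (2*c)/((2*c)) = (2*c)*(1/(2*c)) = 1)
A(D) = -22 (A(D) = -23 + 1 = -22)
-4779 - A(-41) = -4779 - 1*(-22) = -4779 + 22 = -4757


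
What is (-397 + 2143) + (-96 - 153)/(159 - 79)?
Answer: 139431/80 ≈ 1742.9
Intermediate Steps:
(-397 + 2143) + (-96 - 153)/(159 - 79) = 1746 - 249/80 = 139431/80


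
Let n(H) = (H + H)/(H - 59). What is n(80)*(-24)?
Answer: -1280/7 ≈ -182.86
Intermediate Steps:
n(H) = 2*H/(-59 + H) (n(H) = (2*H)/(-59 + H) = 2*H/(-59 + H))
n(80)*(-24) = (2*80/(-59 + 80))*(-24) = (2*80/21)*(-24) = (2*80*(1/21))*(-24) = (160/21)*(-24) = -1280/7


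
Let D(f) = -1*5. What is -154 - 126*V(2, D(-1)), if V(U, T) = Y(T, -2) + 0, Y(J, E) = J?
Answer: 476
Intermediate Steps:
D(f) = -5
V(U, T) = T (V(U, T) = T + 0 = T)
-154 - 126*V(2, D(-1)) = -154 - 126*(-5) = -154 + 630 = 476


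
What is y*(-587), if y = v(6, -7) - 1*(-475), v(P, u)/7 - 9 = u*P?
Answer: -143228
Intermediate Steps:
v(P, u) = 63 + 7*P*u (v(P, u) = 63 + 7*(u*P) = 63 + 7*(P*u) = 63 + 7*P*u)
y = 244 (y = (63 + 7*6*(-7)) - 1*(-475) = (63 - 294) + 475 = -231 + 475 = 244)
y*(-587) = 244*(-587) = -143228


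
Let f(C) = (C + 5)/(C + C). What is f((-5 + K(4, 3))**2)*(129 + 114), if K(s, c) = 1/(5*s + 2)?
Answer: 3475143/23762 ≈ 146.25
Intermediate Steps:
K(s, c) = 1/(2 + 5*s)
f(C) = (5 + C)/(2*C) (f(C) = (5 + C)/((2*C)) = (5 + C)*(1/(2*C)) = (5 + C)/(2*C))
f((-5 + K(4, 3))**2)*(129 + 114) = ((5 + (-5 + 1/(2 + 5*4))**2)/(2*((-5 + 1/(2 + 5*4))**2)))*(129 + 114) = ((5 + (-5 + 1/(2 + 20))**2)/(2*((-5 + 1/(2 + 20))**2)))*243 = ((5 + (-5 + 1/22)**2)/(2*((-5 + 1/22)**2)))*243 = ((5 + (-109/22)**2)/(2*((-109/22)**2)))*243 = ((5 + 11881/484)/(2*(11881/484)))*243 = ((1/2)*(484/11881)*(14301/484))*243 = (14301/23762)*243 = 3475143/23762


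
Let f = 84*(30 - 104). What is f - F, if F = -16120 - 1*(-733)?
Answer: 9171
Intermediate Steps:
f = -6216 (f = 84*(-74) = -6216)
F = -15387 (F = -16120 + 733 = -15387)
f - F = -6216 - 1*(-15387) = -6216 + 15387 = 9171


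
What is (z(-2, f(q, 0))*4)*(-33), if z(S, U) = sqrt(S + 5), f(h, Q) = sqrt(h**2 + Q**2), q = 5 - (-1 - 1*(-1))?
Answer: -132*sqrt(3) ≈ -228.63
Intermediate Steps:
q = 5 (q = 5 - (-1 + 1) = 5 - 1*0 = 5 + 0 = 5)
f(h, Q) = sqrt(Q**2 + h**2)
z(S, U) = sqrt(5 + S)
(z(-2, f(q, 0))*4)*(-33) = (sqrt(5 - 2)*4)*(-33) = (sqrt(3)*4)*(-33) = (4*sqrt(3))*(-33) = -132*sqrt(3)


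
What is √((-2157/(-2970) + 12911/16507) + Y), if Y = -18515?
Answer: I*√549354283662820790/5447310 ≈ 136.06*I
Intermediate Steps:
√((-2157/(-2970) + 12911/16507) + Y) = √((-2157/(-2970) + 12911/16507) - 18515) = √((-2157*(-1/2970) + 12911*(1/16507)) - 18515) = √((719/990 + 12911/16507) - 18515) = √(24650423/16341930 - 18515) = √(-302546183527/16341930) = I*√549354283662820790/5447310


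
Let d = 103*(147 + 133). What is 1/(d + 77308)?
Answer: 1/106148 ≈ 9.4208e-6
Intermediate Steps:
d = 28840 (d = 103*280 = 28840)
1/(d + 77308) = 1/(28840 + 77308) = 1/106148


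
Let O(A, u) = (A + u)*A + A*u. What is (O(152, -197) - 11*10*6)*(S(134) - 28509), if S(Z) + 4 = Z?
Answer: 1062623276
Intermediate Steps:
S(Z) = -4 + Z
O(A, u) = A*u + A*(A + u) (O(A, u) = A*(A + u) + A*u = A*u + A*(A + u))
(O(152, -197) - 11*10*6)*(S(134) - 28509) = (152*(152 + 2*(-197)) - 11*10*6)*((-4 + 134) - 28509) = (152*(152 - 394) - 110*6)*(130 - 28509) = (152*(-242) - 660)*(-28379) = (-36784 - 660)*(-28379) = -37444*(-28379) = 1062623276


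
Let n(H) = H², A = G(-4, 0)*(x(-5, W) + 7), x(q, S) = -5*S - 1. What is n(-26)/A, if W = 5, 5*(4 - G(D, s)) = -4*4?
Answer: -845/171 ≈ -4.9415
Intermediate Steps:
G(D, s) = 36/5 (G(D, s) = 4 - (-4)*4/5 = 4 - ⅕*(-16) = 4 + 16/5 = 36/5)
x(q, S) = -1 - 5*S
A = -684/5 (A = 36*((-1 - 5*5) + 7)/5 = 36*((-1 - 25) + 7)/5 = 36*(-26 + 7)/5 = (36/5)*(-19) = -684/5 ≈ -136.80)
n(-26)/A = (-26)²/(-684/5) = 676*(-5/684) = -845/171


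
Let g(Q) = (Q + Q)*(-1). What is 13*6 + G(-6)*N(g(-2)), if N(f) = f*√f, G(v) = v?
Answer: 30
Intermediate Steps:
g(Q) = -2*Q (g(Q) = (2*Q)*(-1) = -2*Q)
N(f) = f^(3/2)
13*6 + G(-6)*N(g(-2)) = 13*6 - 6*(-2*(-2))^(3/2) = 78 - 6*4^(3/2) = 78 - 6*8 = 78 - 48 = 30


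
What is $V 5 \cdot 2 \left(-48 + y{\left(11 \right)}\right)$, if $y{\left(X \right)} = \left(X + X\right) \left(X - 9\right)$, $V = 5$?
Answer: $-200$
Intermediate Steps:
$y{\left(X \right)} = 2 X \left(-9 + X\right)$
$V 5 \cdot 2 \left(-48 + y{\left(11 \right)}\right) = 5 \cdot 5 \cdot 2 \left(-48 + 2 \cdot 11 \left(-9 + 11\right)\right) = 25 \cdot 2 \left(-48 + 2 \cdot 11 \cdot 2\right) = 50 \left(-48 + 44\right) = 50 \left(-4\right) = -200$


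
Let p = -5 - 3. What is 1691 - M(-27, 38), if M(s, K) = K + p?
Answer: 1661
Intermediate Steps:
p = -8
M(s, K) = -8 + K (M(s, K) = K - 8 = -8 + K)
1691 - M(-27, 38) = 1691 - (-8 + 38) = 1691 - 1*30 = 1691 - 30 = 1661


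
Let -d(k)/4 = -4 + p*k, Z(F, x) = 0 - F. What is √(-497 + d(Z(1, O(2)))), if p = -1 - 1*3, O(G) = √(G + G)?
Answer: I*√497 ≈ 22.293*I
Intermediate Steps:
O(G) = √2*√G (O(G) = √(2*G) = √2*√G)
p = -4 (p = -1 - 3 = -4)
Z(F, x) = -F
d(k) = 16 + 16*k (d(k) = -4*(-4 - 4*k) = 16 + 16*k)
√(-497 + d(Z(1, O(2)))) = √(-497 + (16 + 16*(-1*1))) = √(-497 + (16 + 16*(-1))) = √(-497 + (16 - 16)) = √(-497 + 0) = √(-497) = I*√497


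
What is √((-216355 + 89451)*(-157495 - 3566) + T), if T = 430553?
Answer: √20439715697 ≈ 1.4297e+5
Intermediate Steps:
√((-216355 + 89451)*(-157495 - 3566) + T) = √((-216355 + 89451)*(-157495 - 3566) + 430553) = √(-126904*(-161061) + 430553) = √(20439285144 + 430553) = √20439715697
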